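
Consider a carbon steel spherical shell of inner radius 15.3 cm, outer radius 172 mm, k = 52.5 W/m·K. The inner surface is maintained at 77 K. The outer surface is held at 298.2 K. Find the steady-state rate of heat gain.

Q = 2.02×10^5 W

Q = 4πk·ΔT/(1/r₁ − 1/r₂) = 4π × 52.5 × 221.2 / (1/0.153 − 1/0.172) = 2.02×10^5 W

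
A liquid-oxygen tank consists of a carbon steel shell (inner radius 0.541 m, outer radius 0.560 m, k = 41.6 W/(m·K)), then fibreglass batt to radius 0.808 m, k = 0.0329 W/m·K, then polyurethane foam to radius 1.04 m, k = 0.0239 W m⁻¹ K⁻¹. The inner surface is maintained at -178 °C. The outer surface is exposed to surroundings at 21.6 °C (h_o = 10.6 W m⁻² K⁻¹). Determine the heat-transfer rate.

Q = 88.6 W

Series thermal resistances, inner to outer:
  R_carbon steel = (1/0.541 − 1/0.560)/(4πk) = 0.06271/(4π·41.6) = 1.200×10^-4 K/W
  R_fibreglass batt = (1/0.560 − 1/0.808)/(4πk) = 0.5481/(4π·0.0329) = 1.326 K/W
  R_polyurethane foam = (1/0.808 − 1/1.04)/(4πk) = 0.2761/(4π·0.0239) = 0.9193 K/W
  R_conv,out = 1/(4πr²h) = 1/(4π·1.04²·10.6) = 0.006941 K/W
ΣR = 1.200×10^-4 + 1.326 + 0.9193 + 0.006941 = 2.252 K/W
Q = ΔT/ΣR = (-178 °C − 21.6 °C)/2.252 = -88.6 W
(Negative Q ⇒ heat flows inward; heat gain = 88.6 W.)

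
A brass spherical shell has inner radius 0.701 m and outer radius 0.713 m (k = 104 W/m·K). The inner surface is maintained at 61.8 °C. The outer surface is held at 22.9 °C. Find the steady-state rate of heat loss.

Q = 2120 kW

Q = 4πk·ΔT/(1/r₁ − 1/r₂) = 4π × 104 × 38.9 / (1/0.701 − 1/0.713) = 2.12×10^6 W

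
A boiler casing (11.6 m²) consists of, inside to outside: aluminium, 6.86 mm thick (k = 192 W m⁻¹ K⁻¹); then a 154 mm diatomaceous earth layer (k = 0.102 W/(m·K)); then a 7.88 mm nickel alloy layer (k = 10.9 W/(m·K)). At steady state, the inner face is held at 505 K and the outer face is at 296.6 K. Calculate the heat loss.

Treat each layer as a resistance in series:
  R_aluminium = L/(kA) = 0.00686/(192·11.6) = 3.080×10^-6 K/W
  R_diatomaceous earth = L/(kA) = 0.154/(0.102·11.6) = 0.1302 K/W
  R_nickel alloy = L/(kA) = 0.00788/(10.9·11.6) = 6.232×10^-5 K/W
ΣR = 3.080×10^-6 + 0.1302 + 6.232×10^-5 = 0.1303 K/W
Q = ΔT/ΣR = (505 K − 296.6 K)/0.1303 = 1600 W

Q = 1600 W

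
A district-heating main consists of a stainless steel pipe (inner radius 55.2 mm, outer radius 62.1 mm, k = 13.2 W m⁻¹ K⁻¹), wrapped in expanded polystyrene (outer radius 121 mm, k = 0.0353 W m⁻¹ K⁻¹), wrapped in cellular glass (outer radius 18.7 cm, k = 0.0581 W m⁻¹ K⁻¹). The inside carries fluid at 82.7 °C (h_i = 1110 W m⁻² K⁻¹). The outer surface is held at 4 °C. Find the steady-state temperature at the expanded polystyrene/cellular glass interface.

T = 26.3 °C

Resistance network (inner→outer):
  R'_conv,in = 1/(2πr h) = 1/(2π·0.0552·1110) = 0.002598 m·K/W
  R'_stainless steel = ln(0.0621/0.0552)/(2πk) = 0.1178/(2π·13.2) = 0.001420 m·K/W
  R'_expanded polystyrene = ln(0.121/0.0621)/(2πk) = 0.6670/(2π·0.0353) = 3.007 m·K/W
  R'_cellular glass = ln(0.187/0.121)/(2πk) = 0.4353/(2π·0.0581) = 1.192 m·K/W
ΣR = 0.002598 + 0.001420 + 3.007 + 1.192 = 4.203 m·K/W
Q' = ΔT/ΣR = (82.7 °C − 4 °C)/4.203 = 18.72 W/m
From the inner boundary to the expanded polystyrene/cellular glass interface, ΣR_partial = 3.011 m·K/W.
T_interface = T_in − Q'·ΣR_partial = 82.7 °C − (18.72)(3.011) = 26.3 °C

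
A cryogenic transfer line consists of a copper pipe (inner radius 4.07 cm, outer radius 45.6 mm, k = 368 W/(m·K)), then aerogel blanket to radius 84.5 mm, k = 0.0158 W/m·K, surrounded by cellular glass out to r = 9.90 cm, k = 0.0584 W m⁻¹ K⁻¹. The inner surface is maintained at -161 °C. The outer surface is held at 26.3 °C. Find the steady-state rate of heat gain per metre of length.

Series thermal resistances, inner to outer:
  R'_copper = ln(0.0456/0.0407)/(2πk) = 0.1137/(2π·368) = 4.916×10^-5 m·K/W
  R'_aerogel blanket = ln(0.0845/0.0456)/(2πk) = 0.6168/(2π·0.0158) = 6.214 m·K/W
  R'_cellular glass = ln(0.0990/0.0845)/(2πk) = 0.1584/(2π·0.0584) = 0.4316 m·K/W
ΣR = 4.916×10^-5 + 6.214 + 0.4316 = 6.646 m·K/W
Q' = ΔT/ΣR = (-161 °C − 26.3 °C)/6.646 = -28.2 W/m
(Negative Q' ⇒ heat flows inward; heat gain = 28.2 W/m.)

Q' = 28.2 W/m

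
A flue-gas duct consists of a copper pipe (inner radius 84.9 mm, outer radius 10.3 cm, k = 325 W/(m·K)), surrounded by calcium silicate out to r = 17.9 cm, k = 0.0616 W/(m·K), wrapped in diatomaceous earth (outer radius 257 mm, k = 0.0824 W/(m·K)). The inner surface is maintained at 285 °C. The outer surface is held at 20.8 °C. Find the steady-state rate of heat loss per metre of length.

Q' = 124 W/m

Resistance network (inner→outer):
  R'_copper = ln(0.103/0.0849)/(2πk) = 0.1933/(2π·325) = 9.464×10^-5 m·K/W
  R'_calcium silicate = ln(0.179/0.103)/(2πk) = 0.5527/(2π·0.0616) = 1.428 m·K/W
  R'_diatomaceous earth = ln(0.257/0.179)/(2πk) = 0.3617/(2π·0.0824) = 0.6986 m·K/W
ΣR = 9.464×10^-5 + 1.428 + 0.6986 = 2.127 m·K/W
Q' = ΔT/ΣR = (285 °C − 20.8 °C)/2.127 = 124 W/m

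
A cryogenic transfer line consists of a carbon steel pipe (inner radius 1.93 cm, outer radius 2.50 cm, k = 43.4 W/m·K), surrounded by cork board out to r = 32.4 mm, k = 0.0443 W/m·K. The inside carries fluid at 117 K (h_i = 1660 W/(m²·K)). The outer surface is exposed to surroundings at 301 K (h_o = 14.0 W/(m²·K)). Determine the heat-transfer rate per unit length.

Series thermal resistances, inner to outer:
  R'_conv,in = 1/(2πr h) = 1/(2π·0.0193·1660) = 0.004968 m·K/W
  R'_carbon steel = ln(0.0250/0.0193)/(2πk) = 0.2588/(2π·43.4) = 9.490×10^-4 m·K/W
  R'_cork board = ln(0.0324/0.0250)/(2πk) = 0.2593/(2π·0.0443) = 0.9315 m·K/W
  R'_conv,out = 1/(2πr h) = 1/(2π·0.0324·14.0) = 0.3509 m·K/W
ΣR = 0.004968 + 9.490×10^-4 + 0.9315 + 0.3509 = 1.288 m·K/W
Q' = ΔT/ΣR = (117 K − 301 K)/1.288 = -143 W/m
(Negative Q' ⇒ heat flows inward; heat gain = 143 W/m.)

Q' = 143 W/m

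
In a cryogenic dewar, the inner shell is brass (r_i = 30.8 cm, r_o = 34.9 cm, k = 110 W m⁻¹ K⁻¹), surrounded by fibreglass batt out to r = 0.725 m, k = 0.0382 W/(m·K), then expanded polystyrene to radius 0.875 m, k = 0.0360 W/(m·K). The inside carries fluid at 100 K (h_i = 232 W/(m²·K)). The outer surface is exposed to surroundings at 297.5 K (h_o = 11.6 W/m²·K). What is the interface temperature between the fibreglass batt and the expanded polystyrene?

Resistance network (inner→outer):
  R_conv,in = 1/(4πr²h) = 1/(4π·0.308²·232) = 0.003616 K/W
  R_brass = (1/0.308 − 1/0.349)/(4πk) = 0.3814/(4π·110) = 2.759×10^-4 K/W
  R_fibreglass batt = (1/0.349 − 1/0.725)/(4πk) = 1.486/(4π·0.0382) = 3.096 K/W
  R_expanded polystyrene = (1/0.725 − 1/0.875)/(4πk) = 0.2365/(4π·0.0360) = 0.5227 K/W
  R_conv,out = 1/(4πr²h) = 1/(4π·0.875²·11.6) = 0.008960 K/W
ΣR = 0.003616 + 2.759×10^-4 + 3.096 + 0.5227 + 0.008960 = 3.632 K/W
Q = ΔT/ΣR = (100 K − 297.5 K)/3.632 = -54.38 W
From the inner boundary to the fibreglass batt/expanded polystyrene interface, ΣR_partial = 3.100 K/W.
T_interface = T_in − Q·ΣR_partial = 100 K − (-54.38)(3.100) = 268.6 K

T = 268.6 K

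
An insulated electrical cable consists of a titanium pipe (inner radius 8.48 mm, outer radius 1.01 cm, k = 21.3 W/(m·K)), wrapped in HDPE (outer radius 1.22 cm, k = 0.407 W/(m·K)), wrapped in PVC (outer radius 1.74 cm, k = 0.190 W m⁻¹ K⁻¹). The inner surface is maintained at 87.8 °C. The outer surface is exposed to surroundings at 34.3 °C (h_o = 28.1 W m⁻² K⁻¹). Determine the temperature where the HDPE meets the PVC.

T = 82.0 °C

Resistance network (inner→outer):
  R'_titanium = ln(0.0101/0.00848)/(2πk) = 0.1748/(2π·21.3) = 0.001306 m·K/W
  R'_HDPE = ln(0.0122/0.0101)/(2πk) = 0.1889/(2π·0.407) = 0.07387 m·K/W
  R'_PVC = ln(0.0174/0.0122)/(2πk) = 0.3550/(2π·0.190) = 0.2974 m·K/W
  R'_conv,out = 1/(2πr h) = 1/(2π·0.0174·28.1) = 0.3255 m·K/W
ΣR = 0.001306 + 0.07387 + 0.2974 + 0.3255 = 0.6981 m·K/W
Q' = ΔT/ΣR = (87.8 °C − 34.3 °C)/0.6981 = 76.64 W/m
From the inner boundary to the HDPE/PVC interface, ΣR_partial = 0.07518 m·K/W.
T_interface = T_in − Q'·ΣR_partial = 87.8 °C − (76.64)(0.07518) = 82.0 °C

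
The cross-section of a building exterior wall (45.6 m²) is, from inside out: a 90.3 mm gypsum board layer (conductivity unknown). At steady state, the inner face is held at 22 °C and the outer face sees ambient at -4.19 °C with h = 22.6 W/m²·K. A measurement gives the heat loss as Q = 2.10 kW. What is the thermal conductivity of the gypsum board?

ΣR = ΔT/Q = |22 − -4.19|/2100 = 0.01247 K/W
Known resistances:
  R_conv,out = 1/(hA) = 1/(22.6·45.6) = 9.703×10^-4 K/W
R_gypsum board = ΣR − ΣR_known = 0.01247 − 9.703×10^-4 = 0.01150 K/W
L/(kA) = 0.01150 ⇒ k = 0.0903/(0.01150·45.6) = 0.172 W/m·K

k = 0.172 W/m·K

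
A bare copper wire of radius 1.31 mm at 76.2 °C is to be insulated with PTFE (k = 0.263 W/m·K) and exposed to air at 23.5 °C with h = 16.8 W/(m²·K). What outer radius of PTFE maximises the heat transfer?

For a cylinder, r_cr = k_ins/h = 0.263/16.8 = 0.0157 m = 1.57 cm

r_cr = 1.57 cm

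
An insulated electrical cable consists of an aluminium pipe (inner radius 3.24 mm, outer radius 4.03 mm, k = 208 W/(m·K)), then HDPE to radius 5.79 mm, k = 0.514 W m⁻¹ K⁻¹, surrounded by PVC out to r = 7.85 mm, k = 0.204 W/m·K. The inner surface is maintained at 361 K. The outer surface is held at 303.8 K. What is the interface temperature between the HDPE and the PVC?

Resistance network (inner→outer):
  R'_aluminium = ln(0.00403/0.00324)/(2πk) = 0.2182/(2π·208) = 1.670×10^-4 m·K/W
  R'_HDPE = ln(0.00579/0.00403)/(2πk) = 0.3624/(2π·0.514) = 0.1122 m·K/W
  R'_PVC = ln(0.00785/0.00579)/(2πk) = 0.3044/(2π·0.204) = 0.2375 m·K/W
ΣR = 1.670×10^-4 + 0.1122 + 0.2375 = 0.3499 m·K/W
Q' = ΔT/ΣR = (361 K − 303.8 K)/0.3499 = 163.5 W/m
From the inner boundary to the HDPE/PVC interface, ΣR_partial = 0.1124 m·K/W.
T_interface = T_in − Q'·ΣR_partial = 361 K − (163.5)(0.1124) = 342.6 K

T = 342.6 K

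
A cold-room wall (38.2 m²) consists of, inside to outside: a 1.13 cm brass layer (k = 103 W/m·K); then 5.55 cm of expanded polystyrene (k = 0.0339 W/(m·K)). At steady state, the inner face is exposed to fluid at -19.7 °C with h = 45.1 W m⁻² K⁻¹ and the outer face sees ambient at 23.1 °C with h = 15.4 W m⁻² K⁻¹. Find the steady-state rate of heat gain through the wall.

Q = 948 W

Treat each layer as a resistance in series:
  R_conv,in = 1/(hA) = 1/(45.1·38.2) = 5.804×10^-4 K/W
  R_brass = L/(kA) = 0.0113/(103·38.2) = 2.872×10^-6 K/W
  R_expanded polystyrene = L/(kA) = 0.0555/(0.0339·38.2) = 0.04286 K/W
  R_conv,out = 1/(hA) = 1/(15.4·38.2) = 0.001700 K/W
ΣR = 5.804×10^-4 + 2.872×10^-6 + 0.04286 + 0.001700 = 0.04514 K/W
Q = ΔT/ΣR = (-19.7 °C − 23.1 °C)/0.04514 = -948 W
(Negative Q ⇒ heat flows inward; heat gain = 948 W.)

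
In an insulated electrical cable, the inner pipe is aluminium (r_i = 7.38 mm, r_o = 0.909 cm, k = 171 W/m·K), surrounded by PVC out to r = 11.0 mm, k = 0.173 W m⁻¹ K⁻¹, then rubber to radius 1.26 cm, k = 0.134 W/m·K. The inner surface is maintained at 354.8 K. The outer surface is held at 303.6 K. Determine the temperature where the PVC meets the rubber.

T = 328.1 K

Resistance network (inner→outer):
  R'_aluminium = ln(0.00909/0.00738)/(2πk) = 0.2084/(2π·171) = 1.940×10^-4 m·K/W
  R'_PVC = ln(0.0110/0.00909)/(2πk) = 0.1907/(2π·0.173) = 0.1755 m·K/W
  R'_rubber = ln(0.0126/0.0110)/(2πk) = 0.1358/(2π·0.134) = 0.1613 m·K/W
ΣR = 1.940×10^-4 + 0.1755 + 0.1613 = 0.3370 m·K/W
Q' = ΔT/ΣR = (354.8 K − 303.6 K)/0.3370 = 151.9 W/m
From the inner boundary to the PVC/rubber interface, ΣR_partial = 0.1757 m·K/W.
T_interface = T_in − Q'·ΣR_partial = 354.8 K − (151.9)(0.1757) = 328.1 K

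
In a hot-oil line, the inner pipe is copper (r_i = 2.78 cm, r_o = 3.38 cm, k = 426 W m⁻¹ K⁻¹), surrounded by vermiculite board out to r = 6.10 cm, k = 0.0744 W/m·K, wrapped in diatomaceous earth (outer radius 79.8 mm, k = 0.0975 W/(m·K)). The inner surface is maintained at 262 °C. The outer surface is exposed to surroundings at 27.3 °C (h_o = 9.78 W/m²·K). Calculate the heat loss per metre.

Resistance network (inner→outer):
  R'_copper = ln(0.0338/0.0278)/(2πk) = 0.1954/(2π·426) = 7.301×10^-5 m·K/W
  R'_vermiculite board = ln(0.0610/0.0338)/(2πk) = 0.5904/(2π·0.0744) = 1.263 m·K/W
  R'_diatomaceous earth = ln(0.0798/0.0610)/(2πk) = 0.2686/(2π·0.0975) = 0.4385 m·K/W
  R'_conv,out = 1/(2πr h) = 1/(2π·0.0798·9.78) = 0.2039 m·K/W
ΣR = 7.301×10^-5 + 1.263 + 0.4385 + 0.2039 = 1.905 m·K/W
Q' = ΔT/ΣR = (262 °C − 27.3 °C)/1.905 = 123 W/m

Q' = 123 W/m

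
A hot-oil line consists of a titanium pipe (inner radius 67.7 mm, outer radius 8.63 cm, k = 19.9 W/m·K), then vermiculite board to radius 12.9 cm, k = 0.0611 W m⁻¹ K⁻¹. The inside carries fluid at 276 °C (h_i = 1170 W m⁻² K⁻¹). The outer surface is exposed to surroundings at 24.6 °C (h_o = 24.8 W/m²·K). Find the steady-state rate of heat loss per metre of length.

Resistance network (inner→outer):
  R'_conv,in = 1/(2πr h) = 1/(2π·0.0677·1170) = 0.002009 m·K/W
  R'_titanium = ln(0.0863/0.0677)/(2πk) = 0.2427/(2π·19.9) = 0.001941 m·K/W
  R'_vermiculite board = ln(0.129/0.0863)/(2πk) = 0.4020/(2π·0.0611) = 1.047 m·K/W
  R'_conv,out = 1/(2πr h) = 1/(2π·0.129·24.8) = 0.04975 m·K/W
ΣR = 0.002009 + 0.001941 + 1.047 + 0.04975 = 1.101 m·K/W
Q' = ΔT/ΣR = (276 °C − 24.6 °C)/1.101 = 228 W/m

Q' = 228 W/m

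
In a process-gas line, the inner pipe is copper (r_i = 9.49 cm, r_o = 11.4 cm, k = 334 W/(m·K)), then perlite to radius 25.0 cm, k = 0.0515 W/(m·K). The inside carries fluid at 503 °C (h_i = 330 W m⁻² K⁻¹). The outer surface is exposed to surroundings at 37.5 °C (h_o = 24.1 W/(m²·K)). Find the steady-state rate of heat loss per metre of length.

Treat each layer as a resistance in series:
  R'_conv,in = 1/(2πr h) = 1/(2π·0.0949·330) = 0.005082 m·K/W
  R'_copper = ln(0.114/0.0949)/(2πk) = 0.1834/(2π·334) = 8.738×10^-5 m·K/W
  R'_perlite = ln(0.250/0.114)/(2πk) = 0.7853/(2π·0.0515) = 2.427 m·K/W
  R'_conv,out = 1/(2πr h) = 1/(2π·0.250·24.1) = 0.02642 m·K/W
ΣR = 0.005082 + 8.738×10^-5 + 2.427 + 0.02642 = 2.459 m·K/W
Q' = ΔT/ΣR = (503 °C − 37.5 °C)/2.459 = 189 W/m

Q' = 189 W/m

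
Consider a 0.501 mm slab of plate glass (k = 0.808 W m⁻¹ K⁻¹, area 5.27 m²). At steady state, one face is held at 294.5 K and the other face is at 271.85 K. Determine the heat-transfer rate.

Q = 193 kW

Q = kA·ΔT/L = 0.808 × 5.27 × |294.5 K − 271.85 K| / 5.01×10^-4 = 1.93×10^5 W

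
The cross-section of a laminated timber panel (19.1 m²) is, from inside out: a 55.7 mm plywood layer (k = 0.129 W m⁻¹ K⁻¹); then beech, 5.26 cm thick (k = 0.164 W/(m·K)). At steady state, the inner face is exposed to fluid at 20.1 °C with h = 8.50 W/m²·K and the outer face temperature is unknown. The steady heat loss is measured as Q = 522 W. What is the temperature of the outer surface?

T_out = -3.68 °C

Series resistances:
  R_conv,in = 1/(hA) = 1/(8.50·19.1) = 0.006160 K/W
  R_plywood = L/(kA) = 0.0557/(0.129·19.1) = 0.02261 K/W
  R_beech = L/(kA) = 0.0526/(0.164·19.1) = 0.01679 K/W
ΣR = 0.04556 K/W
ΔT = Q·ΣR = 522 × 0.04556 = 23.78 K
Heat flows outward, so T_out = T_in − ΔT = 20.1 − 23.78 = -3.68 °C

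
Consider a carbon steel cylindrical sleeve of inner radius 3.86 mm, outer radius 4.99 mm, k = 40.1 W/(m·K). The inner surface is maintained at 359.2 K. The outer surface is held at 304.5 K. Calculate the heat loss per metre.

Q' = 53.7 kW/m

Q' = 2πk·ΔT/ln(r₂/r₁) = 2π × 40.1 × 54.7 / ln(0.00499/0.00386) = 53700 W/m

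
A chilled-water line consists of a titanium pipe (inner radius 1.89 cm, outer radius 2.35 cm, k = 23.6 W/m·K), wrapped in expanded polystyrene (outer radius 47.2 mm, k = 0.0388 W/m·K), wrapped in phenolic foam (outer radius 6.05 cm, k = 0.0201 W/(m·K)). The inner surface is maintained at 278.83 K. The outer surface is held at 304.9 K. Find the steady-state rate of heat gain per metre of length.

Resistance network (inner→outer):
  R'_titanium = ln(0.0235/0.0189)/(2πk) = 0.2178/(2π·23.6) = 0.001469 m·K/W
  R'_expanded polystyrene = ln(0.0472/0.0235)/(2πk) = 0.6974/(2π·0.0388) = 2.861 m·K/W
  R'_phenolic foam = ln(0.0605/0.0472)/(2πk) = 0.2482/(2π·0.0201) = 1.966 m·K/W
ΣR = 0.001469 + 2.861 + 1.966 = 4.828 m·K/W
Q' = ΔT/ΣR = (278.83 K − 304.9 K)/4.828 = -5.40 W/m
(Negative Q' ⇒ heat flows inward; heat gain = 5.40 W/m.)

Q' = 5.40 W/m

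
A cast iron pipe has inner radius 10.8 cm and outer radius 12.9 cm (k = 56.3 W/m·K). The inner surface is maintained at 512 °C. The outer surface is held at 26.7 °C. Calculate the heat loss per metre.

Q' = 966 kW/m

Q' = 2πk·ΔT/ln(r₂/r₁) = 2π × 56.3 × 485.3 / ln(0.129/0.108) = 9.66×10^5 W/m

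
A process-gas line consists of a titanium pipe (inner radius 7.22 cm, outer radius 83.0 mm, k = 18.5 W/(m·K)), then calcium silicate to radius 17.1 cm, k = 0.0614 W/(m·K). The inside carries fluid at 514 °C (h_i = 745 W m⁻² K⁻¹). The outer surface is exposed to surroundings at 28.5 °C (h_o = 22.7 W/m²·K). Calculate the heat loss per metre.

Treat each layer as a resistance in series:
  R'_conv,in = 1/(2πr h) = 1/(2π·0.0722·745) = 0.002959 m·K/W
  R'_titanium = ln(0.0830/0.0722)/(2πk) = 0.1394/(2π·18.5) = 0.001199 m·K/W
  R'_calcium silicate = ln(0.171/0.0830)/(2πk) = 0.7228/(2π·0.0614) = 1.874 m·K/W
  R'_conv,out = 1/(2πr h) = 1/(2π·0.171·22.7) = 0.04100 m·K/W
ΣR = 0.002959 + 0.001199 + 1.874 + 0.04100 = 1.919 m·K/W
Q' = ΔT/ΣR = (514 °C − 28.5 °C)/1.919 = 253 W/m

Q' = 253 W/m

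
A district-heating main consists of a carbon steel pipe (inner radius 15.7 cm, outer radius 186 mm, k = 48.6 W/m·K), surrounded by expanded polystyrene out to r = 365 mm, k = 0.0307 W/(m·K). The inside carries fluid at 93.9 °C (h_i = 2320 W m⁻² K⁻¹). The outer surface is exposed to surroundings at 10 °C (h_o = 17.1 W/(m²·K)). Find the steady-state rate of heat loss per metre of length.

Q' = 23.8 W/m

Resistance network (inner→outer):
  R'_conv,in = 1/(2πr h) = 1/(2π·0.157·2320) = 4.370×10^-4 m·K/W
  R'_carbon steel = ln(0.186/0.157)/(2πk) = 0.1695/(2π·48.6) = 5.551×10^-4 m·K/W
  R'_expanded polystyrene = ln(0.365/0.186)/(2πk) = 0.6742/(2π·0.0307) = 3.495 m·K/W
  R'_conv,out = 1/(2πr h) = 1/(2π·0.365·17.1) = 0.02550 m·K/W
ΣR = 4.370×10^-4 + 5.551×10^-4 + 3.495 + 0.02550 = 3.521 m·K/W
Q' = ΔT/ΣR = (93.9 °C − 10 °C)/3.521 = 23.8 W/m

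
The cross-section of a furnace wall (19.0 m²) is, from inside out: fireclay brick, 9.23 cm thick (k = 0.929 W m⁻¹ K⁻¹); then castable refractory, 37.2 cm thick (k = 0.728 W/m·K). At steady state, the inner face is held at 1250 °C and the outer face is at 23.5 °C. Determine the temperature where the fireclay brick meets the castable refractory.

Series thermal resistances, inner to outer:
  R_fireclay brick = L/(kA) = 0.0923/(0.929·19.0) = 0.005229 K/W
  R_castable refractory = L/(kA) = 0.372/(0.728·19.0) = 0.02689 K/W
ΣR = 0.005229 + 0.02689 = 0.03212 K/W
Q = ΔT/ΣR = (1250 °C − 23.5 °C)/0.03212 = 38180 W
From the inner boundary to the fireclay brick/castable refractory interface, ΣR_partial = 0.005229 K/W.
T_interface = T_in − Q·ΣR_partial = 1250 °C − (38180)(0.005229) = 1050 °C

T = 1050 °C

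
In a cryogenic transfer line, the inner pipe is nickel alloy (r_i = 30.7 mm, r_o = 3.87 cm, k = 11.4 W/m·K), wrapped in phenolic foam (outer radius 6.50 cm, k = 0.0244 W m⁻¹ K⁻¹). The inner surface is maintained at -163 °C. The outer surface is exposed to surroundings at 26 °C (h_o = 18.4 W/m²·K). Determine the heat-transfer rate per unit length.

Resistance network (inner→outer):
  R'_nickel alloy = ln(0.0387/0.0307)/(2πk) = 0.2316/(2π·11.4) = 0.003233 m·K/W
  R'_phenolic foam = ln(0.0650/0.0387)/(2πk) = 0.5185/(2π·0.0244) = 3.382 m·K/W
  R'_conv,out = 1/(2πr h) = 1/(2π·0.0650·18.4) = 0.1331 m·K/W
ΣR = 0.003233 + 3.382 + 0.1331 = 3.518 m·K/W
Q' = ΔT/ΣR = (-163 °C − 26 °C)/3.518 = -53.7 W/m
(Negative Q' ⇒ heat flows inward; heat gain = 53.7 W/m.)

Q' = 53.7 W/m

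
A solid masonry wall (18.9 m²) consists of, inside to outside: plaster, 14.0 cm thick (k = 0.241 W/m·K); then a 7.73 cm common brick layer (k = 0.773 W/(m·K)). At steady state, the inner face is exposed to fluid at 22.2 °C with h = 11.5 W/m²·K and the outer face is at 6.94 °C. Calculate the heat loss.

Q = 376 W

Series thermal resistances, inner to outer:
  R_conv,in = 1/(hA) = 1/(11.5·18.9) = 0.004601 K/W
  R_plaster = L/(kA) = 0.140/(0.241·18.9) = 0.03074 K/W
  R_common brick = L/(kA) = 0.0773/(0.773·18.9) = 0.005291 K/W
ΣR = 0.004601 + 0.03074 + 0.005291 = 0.04063 K/W
Q = ΔT/ΣR = (22.2 °C − 6.94 °C)/0.04063 = 376 W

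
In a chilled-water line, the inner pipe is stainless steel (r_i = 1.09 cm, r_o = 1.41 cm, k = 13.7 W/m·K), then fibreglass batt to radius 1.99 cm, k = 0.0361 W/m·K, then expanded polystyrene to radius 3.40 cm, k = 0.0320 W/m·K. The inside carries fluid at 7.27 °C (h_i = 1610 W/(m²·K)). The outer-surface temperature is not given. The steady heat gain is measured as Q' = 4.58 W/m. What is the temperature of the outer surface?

T_out = 26.5 °C

Series resistances:
  R'_conv,in = 1/(2πr h) = 1/(2π·0.0109·1610) = 0.009069 m·K/W
  R'_stainless steel = ln(0.0141/0.0109)/(2πk) = 0.2574/(2π·13.7) = 0.002990 m·K/W
  R'_fibreglass batt = ln(0.0199/0.0141)/(2πk) = 0.3445/(2π·0.0361) = 1.519 m·K/W
  R'_expanded polystyrene = ln(0.0340/0.0199)/(2πk) = 0.5356/(2π·0.0320) = 2.664 m·K/W
ΣR = 4.195 m·K/W
ΔT = Q'·ΣR = 4.58 × 4.195 = 19.21 K
Heat flows inward, so T_out = T_in + ΔT = 7.27 + 19.21 = 26.5 °C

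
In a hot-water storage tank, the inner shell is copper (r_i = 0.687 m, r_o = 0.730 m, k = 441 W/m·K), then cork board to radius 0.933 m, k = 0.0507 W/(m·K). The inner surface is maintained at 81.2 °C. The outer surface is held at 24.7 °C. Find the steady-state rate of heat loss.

Series thermal resistances, inner to outer:
  R_copper = (1/0.687 − 1/0.730)/(4πk) = 0.08574/(4π·441) = 1.547×10^-5 K/W
  R_cork board = (1/0.730 − 1/0.933)/(4πk) = 0.2981/(4π·0.0507) = 0.4678 K/W
ΣR = 1.547×10^-5 + 0.4678 = 0.4678 K/W
Q = ΔT/ΣR = (81.2 °C − 24.7 °C)/0.4678 = 121 W

Q = 121 W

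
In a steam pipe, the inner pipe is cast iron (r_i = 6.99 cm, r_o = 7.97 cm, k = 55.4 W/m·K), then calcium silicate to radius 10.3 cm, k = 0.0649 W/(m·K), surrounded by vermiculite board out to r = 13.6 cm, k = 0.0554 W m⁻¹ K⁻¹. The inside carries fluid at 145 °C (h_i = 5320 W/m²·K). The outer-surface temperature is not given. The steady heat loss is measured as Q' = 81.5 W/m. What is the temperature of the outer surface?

T_out = 28.6 °C

Sum the resistances:
  R'_conv,in = 1/(2πr h) = 1/(2π·0.0699·5320) = 4.280×10^-4 m·K/W
  R'_cast iron = ln(0.0797/0.0699)/(2πk) = 0.1312/(2π·55.4) = 3.769×10^-4 m·K/W
  R'_calcium silicate = ln(0.103/0.0797)/(2πk) = 0.2565/(2π·0.0649) = 0.6289 m·K/W
  R'_vermiculite board = ln(0.136/0.103)/(2πk) = 0.2779/(2π·0.0554) = 0.7984 m·K/W
ΣR = 1.428 m·K/W
ΔT = Q'·ΣR = 81.5 × 1.428 = 116.4 K
Heat flows outward, so T_out = T_in − ΔT = 145 − 116.4 = 28.6 °C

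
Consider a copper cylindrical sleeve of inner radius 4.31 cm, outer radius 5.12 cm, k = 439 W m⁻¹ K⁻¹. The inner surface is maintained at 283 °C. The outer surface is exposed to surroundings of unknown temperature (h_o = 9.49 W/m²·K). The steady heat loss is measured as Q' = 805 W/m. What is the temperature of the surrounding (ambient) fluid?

T_out = 19.3 °C

Series resistances:
  R'_copper = ln(0.0512/0.0431)/(2πk) = 0.1722/(2π·439) = 6.244×10^-5 m·K/W
  R'_conv,out = 1/(2πr h) = 1/(2π·0.0512·9.49) = 0.3276 m·K/W
ΣR = 0.3276 m·K/W
ΔT = Q'·ΣR = 805 × 0.3276 = 263.7 K
Heat flows outward, so T_out = T_in − ΔT = 283 − 263.7 = 19.3 °C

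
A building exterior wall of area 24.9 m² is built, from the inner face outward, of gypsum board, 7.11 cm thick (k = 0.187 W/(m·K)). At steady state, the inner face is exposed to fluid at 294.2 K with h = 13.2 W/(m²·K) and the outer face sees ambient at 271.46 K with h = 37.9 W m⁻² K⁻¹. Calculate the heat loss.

Treat each layer as a resistance in series:
  R_conv,in = 1/(hA) = 1/(13.2·24.9) = 0.003042 K/W
  R_gypsum board = L/(kA) = 0.0711/(0.187·24.9) = 0.01527 K/W
  R_conv,out = 1/(hA) = 1/(37.9·24.9) = 0.001060 K/W
ΣR = 0.003042 + 0.01527 + 0.001060 = 0.01937 K/W
Q = ΔT/ΣR = (294.2 K − 271.46 K)/0.01937 = 1170 W

Q = 1170 W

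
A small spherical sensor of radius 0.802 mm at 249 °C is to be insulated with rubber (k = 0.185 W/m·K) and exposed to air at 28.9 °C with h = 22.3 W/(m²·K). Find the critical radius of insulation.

r_cr = 1.66 cm

For a sphere, r_cr = 2k_ins/h = 2·0.185/22.3 = 0.0166 m = 1.66 cm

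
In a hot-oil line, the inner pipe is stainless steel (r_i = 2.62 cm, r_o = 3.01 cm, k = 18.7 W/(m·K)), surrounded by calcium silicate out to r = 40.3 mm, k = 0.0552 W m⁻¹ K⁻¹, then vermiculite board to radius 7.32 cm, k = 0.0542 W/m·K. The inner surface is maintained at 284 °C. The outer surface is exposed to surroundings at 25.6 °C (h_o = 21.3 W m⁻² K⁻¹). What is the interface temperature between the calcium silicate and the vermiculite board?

Treat each layer as a resistance in series:
  R'_stainless steel = ln(0.0301/0.0262)/(2πk) = 0.1388/(2π·18.7) = 0.001181 m·K/W
  R'_calcium silicate = ln(0.0403/0.0301)/(2πk) = 0.2918/(2π·0.0552) = 0.8414 m·K/W
  R'_vermiculite board = ln(0.0732/0.0403)/(2πk) = 0.5968/(2π·0.0542) = 1.753 m·K/W
  R'_conv,out = 1/(2πr h) = 1/(2π·0.0732·21.3) = 0.1021 m·K/W
ΣR = 0.001181 + 0.8414 + 1.753 + 0.1021 = 2.698 m·K/W
Q' = ΔT/ΣR = (284 °C − 25.6 °C)/2.698 = 95.77 W/m
From the inner boundary to the calcium silicate/vermiculite board interface, ΣR_partial = 0.8426 m·K/W.
T_interface = T_in − Q'·ΣR_partial = 284 °C − (95.77)(0.8426) = 203 °C

T = 203 °C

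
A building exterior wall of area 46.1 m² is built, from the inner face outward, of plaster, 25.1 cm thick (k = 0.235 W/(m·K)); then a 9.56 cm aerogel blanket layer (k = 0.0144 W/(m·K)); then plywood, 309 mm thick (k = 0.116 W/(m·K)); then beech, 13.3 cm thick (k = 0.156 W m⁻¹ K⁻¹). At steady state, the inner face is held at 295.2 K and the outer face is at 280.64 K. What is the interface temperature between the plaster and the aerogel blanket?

Treat each layer as a resistance in series:
  R_plaster = L/(kA) = 0.251/(0.235·46.1) = 0.02317 K/W
  R_aerogel blanket = L/(kA) = 0.0956/(0.0144·46.1) = 0.1440 K/W
  R_plywood = L/(kA) = 0.309/(0.116·46.1) = 0.05778 K/W
  R_beech = L/(kA) = 0.133/(0.156·46.1) = 0.01849 K/W
ΣR = 0.02317 + 0.1440 + 0.05778 + 0.01849 = 0.2434 K/W
Q = ΔT/ΣR = (295.2 K − 280.64 K)/0.2434 = 59.82 W
From the inner boundary to the plaster/aerogel blanket interface, ΣR_partial = 0.02317 K/W.
T_interface = T_in − Q·ΣR_partial = 295.2 K − (59.82)(0.02317) = 293.8 K

T = 293.8 K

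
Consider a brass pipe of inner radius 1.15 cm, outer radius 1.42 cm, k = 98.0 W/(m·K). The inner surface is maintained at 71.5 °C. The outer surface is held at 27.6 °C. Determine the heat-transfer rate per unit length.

Q' = 128 kW/m

Q' = 2πk·ΔT/ln(r₂/r₁) = 2π × 98.0 × 43.9 / ln(0.0142/0.0115) = 1.28×10^5 W/m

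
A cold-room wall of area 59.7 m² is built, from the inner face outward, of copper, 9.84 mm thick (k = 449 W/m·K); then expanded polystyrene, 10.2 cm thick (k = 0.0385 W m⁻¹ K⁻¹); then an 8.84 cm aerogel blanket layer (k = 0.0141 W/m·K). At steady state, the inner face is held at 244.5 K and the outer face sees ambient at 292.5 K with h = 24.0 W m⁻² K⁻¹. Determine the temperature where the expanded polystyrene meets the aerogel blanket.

Treat each layer as a resistance in series:
  R_copper = L/(kA) = 0.00984/(449·59.7) = 3.671×10^-7 K/W
  R_expanded polystyrene = L/(kA) = 0.102/(0.0385·59.7) = 0.04438 K/W
  R_aerogel blanket = L/(kA) = 0.0884/(0.0141·59.7) = 0.1050 K/W
  R_conv,out = 1/(hA) = 1/(24.0·59.7) = 6.979×10^-4 K/W
ΣR = 3.671×10^-7 + 0.04438 + 0.1050 + 6.979×10^-4 = 0.1501 K/W
Q = ΔT/ΣR = (244.5 K − 292.5 K)/0.1501 = -319.8 W
From the inner boundary to the expanded polystyrene/aerogel blanket interface, ΣR_partial = 0.04438 K/W.
T_interface = T_in − Q·ΣR_partial = 244.5 K − (-319.8)(0.04438) = 258.7 K

T = 258.7 K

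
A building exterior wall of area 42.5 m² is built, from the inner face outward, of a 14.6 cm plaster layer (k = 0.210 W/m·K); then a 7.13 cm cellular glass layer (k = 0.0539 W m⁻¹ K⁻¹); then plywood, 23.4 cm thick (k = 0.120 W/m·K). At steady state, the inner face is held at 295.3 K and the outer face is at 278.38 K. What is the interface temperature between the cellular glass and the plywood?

Resistance network (inner→outer):
  R_plaster = L/(kA) = 0.146/(0.210·42.5) = 0.01636 K/W
  R_cellular glass = L/(kA) = 0.0713/(0.0539·42.5) = 0.03113 K/W
  R_plywood = L/(kA) = 0.234/(0.120·42.5) = 0.04588 K/W
ΣR = 0.01636 + 0.03113 + 0.04588 = 0.09337 K/W
Q = ΔT/ΣR = (295.3 K − 278.38 K)/0.09337 = 181.2 W
From the inner boundary to the cellular glass/plywood interface, ΣR_partial = 0.04749 K/W.
T_interface = T_in − Q·ΣR_partial = 295.3 K − (181.2)(0.04749) = 286.7 K

T = 286.7 K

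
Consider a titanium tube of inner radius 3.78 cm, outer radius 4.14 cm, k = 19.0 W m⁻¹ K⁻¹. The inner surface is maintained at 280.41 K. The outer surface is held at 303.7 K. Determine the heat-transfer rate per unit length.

Q' = 2πk·ΔT/ln(r₂/r₁) = 2π × 19.0 × 23.29 / ln(0.0414/0.0378) = 30600 W/m

Q' = 30.6 kW/m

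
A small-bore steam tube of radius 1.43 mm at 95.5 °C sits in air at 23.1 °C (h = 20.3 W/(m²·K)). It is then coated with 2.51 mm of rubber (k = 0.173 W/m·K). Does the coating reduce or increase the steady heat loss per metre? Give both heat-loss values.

Critical radius for a cylinder: r_cr = k/h = 0.00852 m = 0.852 cm.
Outer radius after coating: r₂ = 0.00143 + 0.00251 = 0.00394 m.
Since r₁ < r_cr and r₂ ≤ r_cr, the coating moves toward the maximum at r_cr — heat loss rises.
Bare: R = 1/(2πr₁h) = 5.483 m·K/W; Q = 72.4/5.483 = 13.2 W/m.
Coated: R = R_cond + R_conv = 2.922 m·K/W; Q = 72.4/2.922 = 24.8 W/m.

increases: 13.2 → 24.8 W/m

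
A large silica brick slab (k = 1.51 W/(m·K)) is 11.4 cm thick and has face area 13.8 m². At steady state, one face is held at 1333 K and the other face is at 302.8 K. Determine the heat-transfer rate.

Q = 188 kW

Q = kA·ΔT/L = 1.51 × 13.8 × |1333 K − 302.8 K| / 0.114 = 1.88×10^5 W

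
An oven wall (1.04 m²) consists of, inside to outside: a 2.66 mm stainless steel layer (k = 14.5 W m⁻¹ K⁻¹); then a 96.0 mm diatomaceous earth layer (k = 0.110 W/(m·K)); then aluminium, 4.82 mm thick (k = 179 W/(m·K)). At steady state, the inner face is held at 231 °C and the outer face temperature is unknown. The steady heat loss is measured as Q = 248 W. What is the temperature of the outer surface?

Sum the resistances:
  R_stainless steel = L/(kA) = 0.00266/(14.5·1.04) = 1.764×10^-4 K/W
  R_diatomaceous earth = L/(kA) = 0.0960/(0.110·1.04) = 0.8392 K/W
  R_aluminium = L/(kA) = 0.00482/(179·1.04) = 2.589×10^-5 K/W
ΣR = 0.8394 K/W
ΔT = Q·ΣR = 248 × 0.8394 = 208.2 K
Heat flows outward, so T_out = T_in − ΔT = 231 − 208.2 = 22.8 °C

T_out = 22.8 °C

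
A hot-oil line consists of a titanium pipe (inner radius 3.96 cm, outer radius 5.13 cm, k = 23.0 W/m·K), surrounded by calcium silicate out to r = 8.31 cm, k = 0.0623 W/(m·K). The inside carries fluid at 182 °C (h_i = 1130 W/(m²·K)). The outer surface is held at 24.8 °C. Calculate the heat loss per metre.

Resistance network (inner→outer):
  R'_conv,in = 1/(2πr h) = 1/(2π·0.0396·1130) = 0.003557 m·K/W
  R'_titanium = ln(0.0513/0.0396)/(2πk) = 0.2589/(2π·23.0) = 0.001791 m·K/W
  R'_calcium silicate = ln(0.0831/0.0513)/(2πk) = 0.4824/(2π·0.0623) = 1.232 m·K/W
ΣR = 0.003557 + 0.001791 + 1.232 = 1.237 m·K/W
Q' = ΔT/ΣR = (182 °C − 24.8 °C)/1.237 = 127 W/m

Q' = 127 W/m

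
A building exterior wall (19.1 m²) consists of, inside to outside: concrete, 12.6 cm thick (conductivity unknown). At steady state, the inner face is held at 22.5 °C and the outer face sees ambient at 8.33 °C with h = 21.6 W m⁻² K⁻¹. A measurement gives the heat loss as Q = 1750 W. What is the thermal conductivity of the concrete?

ΣR = ΔT/Q = |22.5 − 8.33|/1750 = 0.008097 K/W
Known resistances:
  R_conv,out = 1/(hA) = 1/(21.6·19.1) = 0.002424 K/W
R_concrete = ΣR − ΣR_known = 0.008097 − 0.002424 = 0.005673 K/W
L/(kA) = 0.005673 ⇒ k = 0.126/(0.005673·19.1) = 1.16 W/m·K

k = 1.16 W/m·K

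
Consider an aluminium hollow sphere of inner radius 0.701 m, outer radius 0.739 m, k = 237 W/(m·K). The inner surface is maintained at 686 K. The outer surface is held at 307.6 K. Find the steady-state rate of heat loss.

Q = 4πk·ΔT/(1/r₁ − 1/r₂) = 4π × 237 × 378.4 / (1/0.701 − 1/0.739) = 1.54×10^7 W

Q = 15400 kW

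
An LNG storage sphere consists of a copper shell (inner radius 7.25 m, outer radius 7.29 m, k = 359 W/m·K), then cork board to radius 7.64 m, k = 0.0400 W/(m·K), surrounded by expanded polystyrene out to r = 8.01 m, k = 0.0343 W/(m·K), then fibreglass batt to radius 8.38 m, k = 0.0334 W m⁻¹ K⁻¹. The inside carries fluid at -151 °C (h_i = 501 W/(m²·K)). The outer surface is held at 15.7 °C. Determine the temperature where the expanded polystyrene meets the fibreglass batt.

T = -39.5 °C

Series thermal resistances, inner to outer:
  R_conv,in = 1/(4πr²h) = 1/(4π·7.25²·501) = 3.022×10^-6 K/W
  R_copper = (1/7.25 − 1/7.29)/(4πk) = 7.568×10^-4/(4π·359) = 1.678×10^-7 K/W
  R_cork board = (1/7.29 − 1/7.64)/(4πk) = 0.006284/(4π·0.0400) = 0.01250 K/W
  R_expanded polystyrene = (1/7.64 − 1/8.01)/(4πk) = 0.006046/(4π·0.0343) = 0.01403 K/W
  R_fibreglass batt = (1/8.01 − 1/8.38)/(4πk) = 0.005512/(4π·0.0334) = 0.01313 K/W
ΣR = 3.022×10^-6 + 1.678×10^-7 + 0.01250 + 0.01403 + 0.01313 = 0.03966 K/W
Q = ΔT/ΣR = (-151 °C − 15.7 °C)/0.03966 = -4203 W
From the inner boundary to the expanded polystyrene/fibreglass batt interface, ΣR_partial = 0.02653 K/W.
T_interface = T_in − Q·ΣR_partial = -151 °C − (-4203)(0.02653) = -39.5 °C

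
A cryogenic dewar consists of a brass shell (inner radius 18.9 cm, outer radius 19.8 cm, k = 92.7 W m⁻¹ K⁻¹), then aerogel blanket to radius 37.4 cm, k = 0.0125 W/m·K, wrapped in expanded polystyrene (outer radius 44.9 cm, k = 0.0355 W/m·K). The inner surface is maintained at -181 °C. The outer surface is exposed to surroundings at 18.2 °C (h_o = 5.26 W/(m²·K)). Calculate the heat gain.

Series thermal resistances, inner to outer:
  R_brass = (1/0.189 − 1/0.198)/(4πk) = 0.2405/(4π·92.7) = 2.065×10^-4 K/W
  R_aerogel blanket = (1/0.198 − 1/0.374)/(4πk) = 2.377/(4π·0.0125) = 15.13 K/W
  R_expanded polystyrene = (1/0.374 − 1/0.449)/(4πk) = 0.4466/(4π·0.0355) = 1.001 K/W
  R_conv,out = 1/(4πr²h) = 1/(4π·0.449²·5.26) = 0.07504 K/W
ΣR = 2.065×10^-4 + 15.13 + 1.001 + 0.07504 = 16.21 K/W
Q = ΔT/ΣR = (-181 °C − 18.2 °C)/16.21 = -12.3 W
(Negative Q ⇒ heat flows inward; heat gain = 12.3 W.)

Q = 12.3 W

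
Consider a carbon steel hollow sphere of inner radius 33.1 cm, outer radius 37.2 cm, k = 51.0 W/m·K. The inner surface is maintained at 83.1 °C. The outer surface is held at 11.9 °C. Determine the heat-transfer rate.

Q = 4πk·ΔT/(1/r₁ − 1/r₂) = 4π × 51.0 × 71.2 / (1/0.331 − 1/0.372) = 1.37×10^5 W

Q = 137 kW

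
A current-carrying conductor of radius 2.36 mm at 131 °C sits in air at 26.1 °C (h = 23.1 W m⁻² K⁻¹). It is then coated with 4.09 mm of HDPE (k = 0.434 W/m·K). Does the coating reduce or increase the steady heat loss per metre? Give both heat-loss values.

increases: 35.9 → 73.0 W/m

Critical radius for a cylinder: r_cr = k/h = 0.0188 m = 1.88 cm.
Outer radius after coating: r₂ = 0.00236 + 0.00409 = 0.00645 m.
Since r₁ < r_cr and r₂ ≤ r_cr, the coating moves toward the maximum at r_cr — heat loss rises.
Bare: R = 1/(2πr₁h) = 2.919 m·K/W; Q = 104.9/2.919 = 35.9 W/m.
Coated: R = R_cond + R_conv = 1.437 m·K/W; Q = 104.9/1.437 = 73.0 W/m.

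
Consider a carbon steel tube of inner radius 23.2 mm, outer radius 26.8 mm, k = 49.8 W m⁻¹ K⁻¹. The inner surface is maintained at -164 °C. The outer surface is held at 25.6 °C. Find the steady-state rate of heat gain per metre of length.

Q' = 411 kW/m

Q' = 2πk·ΔT/ln(r₂/r₁) = 2π × 49.8 × 189.6 / ln(0.0268/0.0232) = 4.11×10^5 W/m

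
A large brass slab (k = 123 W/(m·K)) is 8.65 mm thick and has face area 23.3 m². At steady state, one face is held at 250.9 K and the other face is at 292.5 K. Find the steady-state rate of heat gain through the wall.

Q = 13800 kW

Q = kA·ΔT/L = 123 × 23.3 × |250.9 K − 292.5 K| / 0.00865 = 1.38×10^7 W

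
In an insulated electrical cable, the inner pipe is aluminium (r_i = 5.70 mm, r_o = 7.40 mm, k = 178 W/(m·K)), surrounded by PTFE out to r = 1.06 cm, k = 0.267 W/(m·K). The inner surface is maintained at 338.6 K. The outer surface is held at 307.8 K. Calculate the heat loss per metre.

Series thermal resistances, inner to outer:
  R'_aluminium = ln(0.00740/0.00570)/(2πk) = 0.2610/(2π·178) = 2.334×10^-4 m·K/W
  R'_PTFE = ln(0.0106/0.00740)/(2πk) = 0.3594/(2π·0.267) = 0.2142 m·K/W
ΣR = 2.334×10^-4 + 0.2142 = 0.2144 m·K/W
Q' = ΔT/ΣR = (338.6 K − 307.8 K)/0.2144 = 144 W/m

Q' = 144 W/m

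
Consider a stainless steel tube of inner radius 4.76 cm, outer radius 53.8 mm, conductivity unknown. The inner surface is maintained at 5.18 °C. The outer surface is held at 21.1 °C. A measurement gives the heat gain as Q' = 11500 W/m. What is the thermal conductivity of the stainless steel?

ΣR = ΔT/Q' = |5.18 − 21.1|/11500 = 0.001384 m·K/W
ln(r₂/r₁)/(2πk) = 0.001384 ⇒ k = 0.1224/(2π·0.001384) = 14.1 W/m·K

k = 14.1 W/m·K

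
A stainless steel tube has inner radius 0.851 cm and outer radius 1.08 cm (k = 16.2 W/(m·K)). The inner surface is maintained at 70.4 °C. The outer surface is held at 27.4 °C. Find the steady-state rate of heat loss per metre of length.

Q' = 2πk·ΔT/ln(r₂/r₁) = 2π × 16.2 × 43 / ln(0.0108/0.00851) = 18400 W/m

Q' = 18400 W/m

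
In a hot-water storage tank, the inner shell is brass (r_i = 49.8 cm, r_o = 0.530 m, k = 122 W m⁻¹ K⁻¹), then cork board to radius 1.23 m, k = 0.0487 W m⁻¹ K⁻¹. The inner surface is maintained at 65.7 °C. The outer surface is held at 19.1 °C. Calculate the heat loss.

Resistance network (inner→outer):
  R_brass = (1/0.498 − 1/0.530)/(4πk) = 0.1212/(4π·122) = 7.908×10^-5 K/W
  R_cork board = (1/0.530 − 1/1.23)/(4πk) = 1.074/(4π·0.0487) = 1.755 K/W
ΣR = 7.908×10^-5 + 1.755 = 1.755 K/W
Q = ΔT/ΣR = (65.7 °C − 19.1 °C)/1.755 = 26.6 W

Q = 26.6 W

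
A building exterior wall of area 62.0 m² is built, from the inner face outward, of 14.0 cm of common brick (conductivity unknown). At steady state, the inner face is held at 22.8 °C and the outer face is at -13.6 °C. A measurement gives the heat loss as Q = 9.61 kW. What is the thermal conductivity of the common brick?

ΣR = ΔT/Q = |22.8 − -13.6|/9610 = 0.003788 K/W
L/(kA) = 0.003788 ⇒ k = 0.140/(0.003788·62.0) = 0.596 W/m·K

k = 0.596 W/m·K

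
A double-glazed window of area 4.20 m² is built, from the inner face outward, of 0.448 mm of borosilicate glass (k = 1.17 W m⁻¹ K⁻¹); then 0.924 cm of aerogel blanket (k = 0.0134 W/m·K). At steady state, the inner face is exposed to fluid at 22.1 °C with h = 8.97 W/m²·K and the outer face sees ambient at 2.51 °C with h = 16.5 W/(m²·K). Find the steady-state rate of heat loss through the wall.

Series thermal resistances, inner to outer:
  R_conv,in = 1/(hA) = 1/(8.97·4.20) = 0.02654 K/W
  R_borosilicate glass = L/(kA) = 4.48×10^-4/(1.17·4.20) = 9.117×10^-5 K/W
  R_aerogel blanket = L/(kA) = 0.00924/(0.0134·4.20) = 0.1642 K/W
  R_conv,out = 1/(hA) = 1/(16.5·4.20) = 0.01443 K/W
ΣR = 0.02654 + 9.117×10^-5 + 0.1642 + 0.01443 = 0.2053 K/W
Q = ΔT/ΣR = (22.1 °C − 2.51 °C)/0.2053 = 95.4 W

Q = 95.4 W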